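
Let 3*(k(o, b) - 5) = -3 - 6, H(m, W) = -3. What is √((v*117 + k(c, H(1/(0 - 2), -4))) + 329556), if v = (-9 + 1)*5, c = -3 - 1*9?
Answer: √324878 ≈ 569.98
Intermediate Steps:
c = -12 (c = -3 - 9 = -12)
k(o, b) = 2 (k(o, b) = 5 + (-3 - 6)/3 = 5 + (⅓)*(-9) = 5 - 3 = 2)
v = -40 (v = -8*5 = -40)
√((v*117 + k(c, H(1/(0 - 2), -4))) + 329556) = √((-40*117 + 2) + 329556) = √((-4680 + 2) + 329556) = √(-4678 + 329556) = √324878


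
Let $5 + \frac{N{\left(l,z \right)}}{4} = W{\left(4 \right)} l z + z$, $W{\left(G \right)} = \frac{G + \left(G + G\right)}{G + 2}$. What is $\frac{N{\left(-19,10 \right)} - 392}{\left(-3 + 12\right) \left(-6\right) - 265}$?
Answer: $\frac{172}{29} \approx 5.931$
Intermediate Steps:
$W{\left(G \right)} = \frac{3 G}{2 + G}$ ($W{\left(G \right)} = \frac{G + 2 G}{2 + G} = \frac{3 G}{2 + G}$)
$N{\left(l,z \right)} = -20 + 4 z + 8 l z$ ($N{\left(l,z \right)} = -20 + 4 \left(3 \cdot 4 \frac{1}{2 + 4} l z + z\right) = -20 + 4 \left(3 \cdot 4 \cdot \frac{1}{6} l z + z\right) = -20 + 4 \left(2 l z + z\right) = -20 + 4 \left(z + 2 l z\right) = -20 + \left(4 z + 8 l z\right) = -20 + 4 z + 8 l z$)
$\frac{N{\left(-19,10 \right)} - 392}{\left(-3 + 12\right) \left(-6\right) - 265} = \frac{\left(-20 + 4 \cdot 10 + 8 \left(-19\right) 10\right) - 392}{\left(-3 + 12\right) \left(-6\right) - 265} = \frac{\left(-20 + 40 - 1520\right) - 392}{9 \left(-6\right) - 265} = \frac{-1500 - 392}{-54 - 265} = - \frac{1892}{-319} = \left(-1892\right) \left(- \frac{1}{319}\right) = \frac{172}{29}$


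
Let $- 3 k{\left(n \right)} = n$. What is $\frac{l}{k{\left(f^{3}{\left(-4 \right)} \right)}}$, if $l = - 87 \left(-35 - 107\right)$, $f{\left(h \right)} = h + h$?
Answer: $\frac{18531}{256} \approx 72.387$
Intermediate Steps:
$f{\left(h \right)} = 2 h$
$k{\left(n \right)} = - \frac{n}{3}$
$l = 12354$ ($l = \left(-87\right) \left(-142\right) = 12354$)
$\frac{l}{k{\left(f^{3}{\left(-4 \right)} \right)}} = \frac{12354}{\left(- \frac{1}{3}\right) \left(2 \left(-4\right)\right)^{3}} = \frac{12354}{\left(- \frac{1}{3}\right) \left(-8\right)^{3}} = \frac{12354}{\left(- \frac{1}{3}\right) \left(-512\right)} = \frac{12354}{\frac{512}{3}} = 12354 \cdot \frac{3}{512} = \frac{18531}{256}$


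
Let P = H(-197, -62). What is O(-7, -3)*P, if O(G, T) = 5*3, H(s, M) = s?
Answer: -2955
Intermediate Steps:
P = -197
O(G, T) = 15
O(-7, -3)*P = 15*(-197) = -2955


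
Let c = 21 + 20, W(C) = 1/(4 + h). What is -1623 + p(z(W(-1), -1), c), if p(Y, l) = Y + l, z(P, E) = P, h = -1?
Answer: -4745/3 ≈ -1581.7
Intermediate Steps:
W(C) = ⅓ (W(C) = 1/(4 - 1) = 1/3 = ⅓)
c = 41
-1623 + p(z(W(-1), -1), c) = -1623 + (⅓ + 41) = -1623 + 124/3 = -4745/3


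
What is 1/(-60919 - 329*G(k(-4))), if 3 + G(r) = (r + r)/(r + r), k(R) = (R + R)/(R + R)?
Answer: -1/60261 ≈ -1.6594e-5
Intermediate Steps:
k(R) = 1 (k(R) = (2*R)/((2*R)) = (2*R)*(1/(2*R)) = 1)
G(r) = -2 (G(r) = -3 + (r + r)/(r + r) = -3 + (2*r)/((2*r)) = -3 + (2*r)*(1/(2*r)) = -3 + 1 = -2)
1/(-60919 - 329*G(k(-4))) = 1/(-60919 - 329*(-2)) = 1/(-60919 + 658) = 1/(-60261) = -1/60261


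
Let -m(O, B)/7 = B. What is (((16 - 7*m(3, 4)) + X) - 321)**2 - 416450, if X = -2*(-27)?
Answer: -413425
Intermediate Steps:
m(O, B) = -7*B
X = 54
(((16 - 7*m(3, 4)) + X) - 321)**2 - 416450 = (((16 - (-49)*4) + 54) - 321)**2 - 416450 = (((16 - 7*(-28)) + 54) - 321)**2 - 416450 = (((16 + 196) + 54) - 321)**2 - 416450 = ((212 + 54) - 321)**2 - 416450 = (266 - 321)**2 - 416450 = (-55)**2 - 416450 = 3025 - 416450 = -413425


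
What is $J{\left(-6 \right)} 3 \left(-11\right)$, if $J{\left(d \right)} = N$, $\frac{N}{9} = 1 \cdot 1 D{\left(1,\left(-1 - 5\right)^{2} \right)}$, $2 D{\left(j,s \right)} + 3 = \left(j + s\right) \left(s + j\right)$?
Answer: $-202851$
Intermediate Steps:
$D{\left(j,s \right)} = - \frac{3}{2} + \frac{\left(j + s\right)^{2}}{2}$ ($D{\left(j,s \right)} = - \frac{3}{2} + \frac{\left(j + s\right) \left(s + j\right)}{2} = - \frac{3}{2} + \frac{\left(j + s\right) \left(j + s\right)}{2} = - \frac{3}{2} + \frac{\left(j + s\right)^{2}}{2}$)
$N = 6147$ ($N = 9 \cdot 1 \cdot 1 \left(- \frac{3}{2} + \frac{\left(1 + \left(-1 - 5\right)^{2}\right)^{2}}{2}\right) = 9 \cdot 1 \left(- \frac{3}{2} + \frac{\left(1 + \left(-6\right)^{2}\right)^{2}}{2}\right) = 9 \cdot 1 \left(- \frac{3}{2} + \frac{\left(1 + 36\right)^{2}}{2}\right) = 9 \cdot 1 \left(- \frac{3}{2} + \frac{37^{2}}{2}\right) = 9 \cdot 1 \left(- \frac{3}{2} + \frac{1}{2} \cdot 1369\right) = 9 \cdot 1 \left(- \frac{3}{2} + \frac{1369}{2}\right) = 9 \cdot 1 \cdot 683 = 9 \cdot 683 = 6147$)
$J{\left(d \right)} = 6147$
$J{\left(-6 \right)} 3 \left(-11\right) = 6147 \cdot 3 \left(-11\right) = 18441 \left(-11\right) = -202851$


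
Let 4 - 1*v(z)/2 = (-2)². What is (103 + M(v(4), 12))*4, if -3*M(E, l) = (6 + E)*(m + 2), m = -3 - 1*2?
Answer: 436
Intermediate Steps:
m = -5 (m = -3 - 2 = -5)
v(z) = 0 (v(z) = 8 - 2*(-2)² = 8 - 2*4 = 8 - 8 = 0)
M(E, l) = 6 + E (M(E, l) = -(6 + E)*(-5 + 2)/3 = -(6 + E)*(-3)/3 = -(-18 - 3*E)/3 = 6 + E)
(103 + M(v(4), 12))*4 = (103 + (6 + 0))*4 = (103 + 6)*4 = 109*4 = 436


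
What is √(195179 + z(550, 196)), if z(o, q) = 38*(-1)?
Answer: √195141 ≈ 441.75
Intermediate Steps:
z(o, q) = -38
√(195179 + z(550, 196)) = √(195179 - 38) = √195141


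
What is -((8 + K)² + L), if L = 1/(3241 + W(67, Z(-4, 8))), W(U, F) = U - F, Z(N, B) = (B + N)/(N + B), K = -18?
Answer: -330701/3307 ≈ -100.00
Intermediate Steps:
Z(N, B) = 1 (Z(N, B) = (B + N)/(B + N) = 1)
L = 1/3307 (L = 1/(3241 + (67 - 1*1)) = 1/(3241 + (67 - 1)) = 1/(3241 + 66) = 1/3307 ≈ 0.00030239)
-((8 + K)² + L) = -((8 - 18)² + 1/3307) = -((-10)² + 1/3307) = -(100 + 1/3307) = -1*330701/3307 = -330701/3307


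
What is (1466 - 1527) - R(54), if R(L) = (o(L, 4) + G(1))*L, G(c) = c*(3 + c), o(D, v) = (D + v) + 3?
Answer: -3571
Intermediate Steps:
o(D, v) = 3 + D + v
R(L) = L*(11 + L) (R(L) = ((3 + L + 4) + 1*(3 + 1))*L = ((7 + L) + 1*4)*L = ((7 + L) + 4)*L = (11 + L)*L = L*(11 + L))
(1466 - 1527) - R(54) = (1466 - 1527) - 54*(11 + 54) = -61 - 54*65 = -61 - 1*3510 = -61 - 3510 = -3571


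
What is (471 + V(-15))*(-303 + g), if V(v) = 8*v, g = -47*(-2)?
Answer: -73359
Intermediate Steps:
g = 94
(471 + V(-15))*(-303 + g) = (471 + 8*(-15))*(-303 + 94) = (471 - 120)*(-209) = 351*(-209) = -73359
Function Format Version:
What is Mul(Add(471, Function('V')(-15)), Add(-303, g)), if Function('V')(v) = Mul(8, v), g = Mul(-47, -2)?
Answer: -73359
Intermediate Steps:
g = 94
Mul(Add(471, Function('V')(-15)), Add(-303, g)) = Mul(Add(471, Mul(8, -15)), Add(-303, 94)) = Mul(Add(471, -120), -209) = Mul(351, -209) = -73359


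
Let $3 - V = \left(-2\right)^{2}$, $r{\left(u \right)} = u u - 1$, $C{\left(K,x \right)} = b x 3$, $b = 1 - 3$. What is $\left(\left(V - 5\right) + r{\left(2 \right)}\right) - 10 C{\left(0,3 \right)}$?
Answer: $177$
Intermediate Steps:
$b = -2$
$C{\left(K,x \right)} = - 6 x$ ($C{\left(K,x \right)} = - 2 x 3 = - 6 x$)
$r{\left(u \right)} = -1 + u^{2}$ ($r{\left(u \right)} = u^{2} - 1 = -1 + u^{2}$)
$V = -1$ ($V = 3 - \left(-2\right)^{2} = 3 - 4 = -1$)
$\left(\left(V - 5\right) + r{\left(2 \right)}\right) - 10 C{\left(0,3 \right)} = \left(\left(-1 - 5\right) - \left(1 - 2^{2}\right)\right) - 10 \left(\left(-6\right) 3\right) = \left(-6 + \left(-1 + 4\right)\right) - -180 = \left(-6 + 3\right) + 180 = -3 + 180 = 177$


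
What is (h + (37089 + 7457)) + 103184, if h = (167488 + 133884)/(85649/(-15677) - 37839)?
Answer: 21910415055279/148321913 ≈ 1.4772e+5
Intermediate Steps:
h = -1181152211/148321913 (h = 301372/(85649*(-1/15677) - 37839) = 301372/(-85649/15677 - 37839) = 301372/(-593287652/15677) = 301372*(-15677/593287652) = -1181152211/148321913 ≈ -7.9634)
(h + (37089 + 7457)) + 103184 = (-1181152211/148321913 + (37089 + 7457)) + 103184 = (-1181152211/148321913 + 44546) + 103184 = 6605966784287/148321913 + 103184 = 21910415055279/148321913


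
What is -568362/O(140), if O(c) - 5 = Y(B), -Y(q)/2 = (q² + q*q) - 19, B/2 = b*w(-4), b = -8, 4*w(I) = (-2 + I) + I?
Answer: 189454/2119 ≈ 89.407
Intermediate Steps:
w(I) = -½ + I/2 (w(I) = ((-2 + I) + I)/4 = (-2 + 2*I)/4 = -½ + I/2)
B = 40 (B = 2*(-8*(-½ + (½)*(-4))) = 2*(-8*(-½ - 2)) = 2*(-8*(-5/2)) = 2*20 = 40)
Y(q) = 38 - 4*q² (Y(q) = -2*((q² + q*q) - 19) = -2*((q² + q²) - 19) = -2*(2*q² - 19) = -2*(-19 + 2*q²) = 38 - 4*q²)
O(c) = -6357 (O(c) = 5 + (38 - 4*40²) = 5 + (38 - 4*1600) = 5 + (38 - 6400) = 5 - 6362 = -6357)
-568362/O(140) = -568362/(-6357) = -568362*(-1/6357) = 189454/2119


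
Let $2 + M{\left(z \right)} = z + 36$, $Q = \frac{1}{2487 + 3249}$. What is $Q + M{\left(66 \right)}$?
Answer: $\frac{573601}{5736} \approx 100.0$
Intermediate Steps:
$Q = \frac{1}{5736} \approx 0.00017434$
$M{\left(z \right)} = 34 + z$ ($M{\left(z \right)} = -2 + \left(z + 36\right) = -2 + \left(36 + z\right) = 34 + z$)
$Q + M{\left(66 \right)} = \frac{1}{5736} + \left(34 + 66\right) = \frac{1}{5736} + 100 = \frac{573601}{5736}$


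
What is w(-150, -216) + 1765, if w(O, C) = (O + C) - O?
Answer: 1549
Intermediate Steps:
w(O, C) = C (w(O, C) = (C + O) - O = C)
w(-150, -216) + 1765 = -216 + 1765 = 1549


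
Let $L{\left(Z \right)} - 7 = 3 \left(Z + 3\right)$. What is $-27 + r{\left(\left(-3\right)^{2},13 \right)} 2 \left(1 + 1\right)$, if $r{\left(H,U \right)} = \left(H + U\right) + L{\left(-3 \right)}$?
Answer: $89$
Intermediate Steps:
$L{\left(Z \right)} = 16 + 3 Z$ ($L{\left(Z \right)} = 7 + 3 \left(Z + 3\right) = 7 + 3 \left(3 + Z\right) = 7 + \left(9 + 3 Z\right) = 16 + 3 Z$)
$r{\left(H,U \right)} = 7 + H + U$ ($r{\left(H,U \right)} = \left(H + U\right) + \left(16 + 3 \left(-3\right)\right) = \left(H + U\right) + \left(16 - 9\right) = \left(H + U\right) + 7 = 7 + H + U$)
$-27 + r{\left(\left(-3\right)^{2},13 \right)} 2 \left(1 + 1\right) = -27 + \left(7 + \left(-3\right)^{2} + 13\right) 2 \left(1 + 1\right) = -27 + \left(7 + 9 + 13\right) 2 \cdot 2 = -27 + 29 \cdot 4 = -27 + 116 = 89$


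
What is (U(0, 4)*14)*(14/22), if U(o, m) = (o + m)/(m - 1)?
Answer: 392/33 ≈ 11.879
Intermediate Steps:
U(o, m) = (m + o)/(-1 + m)
(U(0, 4)*14)*(14/22) = (((4 + 0)/(-1 + 4))*14)*(14/22) = ((4/3)*14)*(14*(1/22)) = (((⅓)*4)*14)*(7/11) = ((4/3)*14)*(7/11) = (56/3)*(7/11) = 392/33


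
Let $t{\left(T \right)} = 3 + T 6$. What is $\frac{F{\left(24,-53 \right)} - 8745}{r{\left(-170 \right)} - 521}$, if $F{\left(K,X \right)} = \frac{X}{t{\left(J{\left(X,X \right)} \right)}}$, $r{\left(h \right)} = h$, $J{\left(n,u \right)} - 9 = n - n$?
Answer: $\frac{498518}{39387} \approx 12.657$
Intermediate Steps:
$J{\left(n,u \right)} = 9$ ($J{\left(n,u \right)} = 9 + \left(n - n\right) = 9 + 0 = 9$)
$t{\left(T \right)} = 3 + 6 T$
$F{\left(K,X \right)} = \frac{X}{57}$ ($F{\left(K,X \right)} = \frac{X}{3 + 6 \cdot 9} = \frac{X}{3 + 54} = \frac{X}{57}$)
$\frac{F{\left(24,-53 \right)} - 8745}{r{\left(-170 \right)} - 521} = \frac{\frac{1}{57} \left(-53\right) - 8745}{-170 - 521} = \frac{- \frac{53}{57} - 8745}{-691} = \left(- \frac{498518}{57}\right) \left(- \frac{1}{691}\right) = \frac{498518}{39387}$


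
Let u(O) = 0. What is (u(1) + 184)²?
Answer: 33856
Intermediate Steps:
(u(1) + 184)² = (0 + 184)² = 184² = 33856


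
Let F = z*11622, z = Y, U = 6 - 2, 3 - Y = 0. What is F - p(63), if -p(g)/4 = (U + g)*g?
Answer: 51750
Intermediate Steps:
Y = 3 (Y = 3 - 1*0 = 3 + 0 = 3)
U = 4
z = 3
p(g) = -4*g*(4 + g) (p(g) = -4*(4 + g)*g = -4*g*(4 + g))
F = 34866 (F = 3*11622 = 34866)
F - p(63) = 34866 - (-4)*63*(4 + 63) = 34866 - (-4)*63*67 = 34866 - 1*(-16884) = 34866 + 16884 = 51750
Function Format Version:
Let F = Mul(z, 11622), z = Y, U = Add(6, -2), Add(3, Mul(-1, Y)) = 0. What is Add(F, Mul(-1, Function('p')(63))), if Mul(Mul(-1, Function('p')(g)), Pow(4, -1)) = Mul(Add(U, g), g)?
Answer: 51750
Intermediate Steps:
Y = 3 (Y = Add(3, Mul(-1, 0)) = Add(3, 0) = 3)
U = 4
z = 3
Function('p')(g) = Mul(-4, g, Add(4, g)) (Function('p')(g) = Mul(-4, Mul(Add(4, g), g)) = Mul(-4, Mul(g, Add(4, g))) = Mul(-4, g, Add(4, g)))
F = 34866 (F = Mul(3, 11622) = 34866)
Add(F, Mul(-1, Function('p')(63))) = Add(34866, Mul(-1, Mul(-4, 63, Add(4, 63)))) = Add(34866, Mul(-1, Mul(-4, 63, 67))) = Add(34866, Mul(-1, -16884)) = Add(34866, 16884) = 51750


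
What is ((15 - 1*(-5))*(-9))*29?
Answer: -5220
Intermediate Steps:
((15 - 1*(-5))*(-9))*29 = ((15 + 5)*(-9))*29 = (20*(-9))*29 = -180*29 = -5220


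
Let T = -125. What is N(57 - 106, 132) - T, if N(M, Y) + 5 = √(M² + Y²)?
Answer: 120 + 5*√793 ≈ 260.80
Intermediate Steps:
N(M, Y) = -5 + √(M² + Y²)
N(57 - 106, 132) - T = (-5 + √((57 - 106)² + 132²)) - 1*(-125) = (-5 + √((-49)² + 17424)) + 125 = (-5 + √(2401 + 17424)) + 125 = (-5 + √19825) + 125 = (-5 + 5*√793) + 125 = 120 + 5*√793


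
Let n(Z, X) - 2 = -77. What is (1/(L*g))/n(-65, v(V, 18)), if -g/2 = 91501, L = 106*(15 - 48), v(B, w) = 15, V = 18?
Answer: -1/48010574700 ≈ -2.0829e-11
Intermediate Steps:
n(Z, X) = -75 (n(Z, X) = 2 - 77 = -75)
L = -3498 (L = 106*(-33) = -3498)
g = -183002 (g = -2*91501 = -183002)
(1/(L*g))/n(-65, v(V, 18)) = (1/(-3498*(-183002)))/(-75) = -1/3498*(-1/183002)*(-1/75) = (1/640140996)*(-1/75) = -1/48010574700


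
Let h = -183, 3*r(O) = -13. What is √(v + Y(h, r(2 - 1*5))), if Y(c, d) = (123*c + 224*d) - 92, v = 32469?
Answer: 2*√20019/3 ≈ 94.326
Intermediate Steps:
r(O) = -13/3 (r(O) = (⅓)*(-13) = -13/3)
Y(c, d) = -92 + 123*c + 224*d
√(v + Y(h, r(2 - 1*5))) = √(32469 + (-92 + 123*(-183) + 224*(-13/3))) = √(32469 + (-92 - 22509 - 2912/3)) = √(32469 - 70715/3) = √(26692/3) = 2*√20019/3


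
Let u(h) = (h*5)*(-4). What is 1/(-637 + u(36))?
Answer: -1/1357 ≈ -0.00073692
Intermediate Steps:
u(h) = -20*h (u(h) = (5*h)*(-4) = -20*h)
1/(-637 + u(36)) = 1/(-637 - 20*36) = 1/(-637 - 720) = 1/(-1357) = -1/1357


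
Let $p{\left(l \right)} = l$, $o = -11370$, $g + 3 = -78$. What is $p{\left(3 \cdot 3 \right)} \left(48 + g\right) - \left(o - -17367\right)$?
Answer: $-6294$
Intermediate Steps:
$g = -81$ ($g = -3 - 78 = -81$)
$p{\left(3 \cdot 3 \right)} \left(48 + g\right) - \left(o - -17367\right) = 3 \cdot 3 \left(48 - 81\right) - \left(-11370 - -17367\right) = 9 \left(-33\right) - \left(-11370 + 17367\right) = -297 - 5997 = -6294$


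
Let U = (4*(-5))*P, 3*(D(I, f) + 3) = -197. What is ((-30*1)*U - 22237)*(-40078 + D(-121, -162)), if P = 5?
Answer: 2316904280/3 ≈ 7.7230e+8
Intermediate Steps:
D(I, f) = -206/3 (D(I, f) = -3 + (⅓)*(-197) = -3 - 197/3 = -206/3)
U = -100 (U = (4*(-5))*5 = -20*5 = -100)
((-30*1)*U - 22237)*(-40078 + D(-121, -162)) = (-30*1*(-100) - 22237)*(-40078 - 206/3) = (-30*(-100) - 22237)*(-120440/3) = (3000 - 22237)*(-120440/3) = -19237*(-120440/3) = 2316904280/3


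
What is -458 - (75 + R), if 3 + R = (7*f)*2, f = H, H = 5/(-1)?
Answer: -460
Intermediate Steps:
H = -5 (H = 5*(-1) = -5)
f = -5
R = -73 (R = -3 + (7*(-5))*2 = -3 - 35*2 = -3 - 70 = -73)
-458 - (75 + R) = -458 - (75 - 73) = -458 - 1*2 = -458 - 2 = -460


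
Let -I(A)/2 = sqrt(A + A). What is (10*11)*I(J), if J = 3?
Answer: -220*sqrt(6) ≈ -538.89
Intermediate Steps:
I(A) = -2*sqrt(2)*sqrt(A) (I(A) = -2*sqrt(A + A) = -2*sqrt(2)*sqrt(A))
(10*11)*I(J) = (10*11)*(-2*sqrt(2)*sqrt(3)) = 110*(-2*sqrt(6)) = -220*sqrt(6)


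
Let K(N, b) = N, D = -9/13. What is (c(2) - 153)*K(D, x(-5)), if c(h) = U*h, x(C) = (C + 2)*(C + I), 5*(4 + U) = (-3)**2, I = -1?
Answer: 7083/65 ≈ 108.97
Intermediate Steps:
U = -11/5 (U = -4 + (1/5)*(-3)**2 = -4 + (1/5)*9 = -4 + 9/5 = -11/5 ≈ -2.2000)
x(C) = (-1 + C)*(2 + C) (x(C) = (C + 2)*(C - 1) = (2 + C)*(-1 + C) = (-1 + C)*(2 + C))
c(h) = -11*h/5
D = -9/13 (D = -9*1/13 = -9/13 ≈ -0.69231)
(c(2) - 153)*K(D, x(-5)) = (-11/5*2 - 153)*(-9/13) = (-22/5 - 153)*(-9/13) = -787/5*(-9/13) = 7083/65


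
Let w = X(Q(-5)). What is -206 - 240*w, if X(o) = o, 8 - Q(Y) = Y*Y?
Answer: 3874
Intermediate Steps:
Q(Y) = 8 - Y² (Q(Y) = 8 - Y*Y = 8 - Y²)
w = -17 (w = 8 - 1*(-5)² = 8 - 1*25 = 8 - 25 = -17)
-206 - 240*w = -206 - 240*(-17) = -206 + 4080 = 3874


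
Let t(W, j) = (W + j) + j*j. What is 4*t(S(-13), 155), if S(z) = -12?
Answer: 96672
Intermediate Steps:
t(W, j) = W + j + j² (t(W, j) = (W + j) + j² = W + j + j²)
4*t(S(-13), 155) = 4*(-12 + 155 + 155²) = 4*(-12 + 155 + 24025) = 4*24168 = 96672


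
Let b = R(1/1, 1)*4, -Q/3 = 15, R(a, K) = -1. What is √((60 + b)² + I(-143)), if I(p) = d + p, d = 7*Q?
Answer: √2678 ≈ 51.749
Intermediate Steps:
Q = -45 (Q = -3*15 = -45)
d = -315 (d = 7*(-45) = -315)
b = -4 (b = -1*4 = -4)
I(p) = -315 + p
√((60 + b)² + I(-143)) = √((60 - 4)² + (-315 - 143)) = √(56² - 458) = √(3136 - 458) = √2678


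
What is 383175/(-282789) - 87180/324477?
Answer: -424458745/261420303 ≈ -1.6237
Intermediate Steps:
383175/(-282789) - 87180/324477 = 383175*(-1/282789) - 87180*1/324477 = -3275/2417 - 29060/108159 = -424458745/261420303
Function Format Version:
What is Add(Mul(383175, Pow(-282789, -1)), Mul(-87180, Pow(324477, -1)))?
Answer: Rational(-424458745, 261420303) ≈ -1.6237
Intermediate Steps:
Add(Mul(383175, Pow(-282789, -1)), Mul(-87180, Pow(324477, -1))) = Add(Mul(383175, Rational(-1, 282789)), Mul(-87180, Rational(1, 324477))) = Add(Rational(-3275, 2417), Rational(-29060, 108159)) = Rational(-424458745, 261420303)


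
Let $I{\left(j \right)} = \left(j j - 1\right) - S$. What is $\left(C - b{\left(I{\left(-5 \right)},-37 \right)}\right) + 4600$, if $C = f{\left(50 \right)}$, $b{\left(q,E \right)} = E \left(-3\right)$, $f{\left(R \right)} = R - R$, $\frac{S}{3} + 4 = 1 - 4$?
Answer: $4489$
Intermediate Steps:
$S = -21$ ($S = -12 + 3 \left(1 - 4\right) = -12 + 3 \left(-3\right) = -12 - 9 = -21$)
$f{\left(R \right)} = 0$
$I{\left(j \right)} = 20 + j^{2}$ ($I{\left(j \right)} = \left(j j - 1\right) - -21 = \left(j^{2} - 1\right) + 21 = \left(-1 + j^{2}\right) + 21 = 20 + j^{2}$)
$b{\left(q,E \right)} = - 3 E$
$C = 0$
$\left(C - b{\left(I{\left(-5 \right)},-37 \right)}\right) + 4600 = \left(0 - \left(-3\right) \left(-37\right)\right) + 4600 = \left(0 - 111\right) + 4600 = -111 + 4600 = 4489$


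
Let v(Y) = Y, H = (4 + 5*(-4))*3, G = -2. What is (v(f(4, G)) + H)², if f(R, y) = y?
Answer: 2500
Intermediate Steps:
H = -48 (H = (4 - 20)*3 = -16*3 = -48)
(v(f(4, G)) + H)² = (-2 - 48)² = (-50)² = 2500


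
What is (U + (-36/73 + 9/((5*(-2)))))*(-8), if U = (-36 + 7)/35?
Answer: 45412/2555 ≈ 17.774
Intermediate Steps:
U = -29/35 (U = -29*1/35 = -29/35 ≈ -0.82857)
(U + (-36/73 + 9/((5*(-2)))))*(-8) = (-29/35 + (-36/73 + 9/((5*(-2)))))*(-8) = (-29/35 + (-36*1/73 + 9/(-10)))*(-8) = (-29/35 + (-36/73 + 9*(-⅒)))*(-8) = (-29/35 + (-36/73 - 9/10))*(-8) = (-29/35 - 1017/730)*(-8) = -11353/5110*(-8) = 45412/2555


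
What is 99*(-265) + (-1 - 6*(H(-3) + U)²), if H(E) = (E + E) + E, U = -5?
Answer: -27412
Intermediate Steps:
H(E) = 3*E (H(E) = 2*E + E = 3*E)
99*(-265) + (-1 - 6*(H(-3) + U)²) = 99*(-265) + (-1 - 6*(3*(-3) - 5)²) = -26235 + (-1 - 6*(-9 - 5)²) = -26235 + (-1 - 6*(-14)²) = -26235 + (-1 - 6*196) = -26235 + (-1 - 1176) = -26235 - 1177 = -27412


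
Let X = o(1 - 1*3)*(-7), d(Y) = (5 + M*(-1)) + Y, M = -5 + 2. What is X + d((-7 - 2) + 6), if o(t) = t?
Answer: 19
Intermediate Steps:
M = -3
d(Y) = 8 + Y (d(Y) = (5 - 3*(-1)) + Y = (5 + 3) + Y = 8 + Y)
X = 14 (X = (1 - 1*3)*(-7) = (1 - 3)*(-7) = -2*(-7) = 14)
X + d((-7 - 2) + 6) = 14 + (8 + ((-7 - 2) + 6)) = 14 + (8 + (-9 + 6)) = 14 + (8 - 3) = 14 + 5 = 19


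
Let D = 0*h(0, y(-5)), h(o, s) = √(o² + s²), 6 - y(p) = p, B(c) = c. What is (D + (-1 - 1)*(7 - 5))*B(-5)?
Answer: 20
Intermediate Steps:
y(p) = 6 - p
D = 0 (D = 0*√(0² + (6 - 1*(-5))²) = 0*√(0 + (6 + 5)²) = 0*√(0 + 11²) = 0*√(0 + 121) = 0*√121 = 0*11 = 0)
(D + (-1 - 1)*(7 - 5))*B(-5) = (0 + (-1 - 1)*(7 - 5))*(-5) = (0 - 2*2)*(-5) = (0 - 4)*(-5) = -4*(-5) = 20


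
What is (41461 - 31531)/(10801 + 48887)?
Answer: 1655/9948 ≈ 0.16637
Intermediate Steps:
(41461 - 31531)/(10801 + 48887) = 9930/59688 = 9930*(1/59688) = 1655/9948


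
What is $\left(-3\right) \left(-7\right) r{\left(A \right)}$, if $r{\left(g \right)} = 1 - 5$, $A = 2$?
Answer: $-84$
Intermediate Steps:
$r{\left(g \right)} = -4$
$\left(-3\right) \left(-7\right) r{\left(A \right)} = \left(-3\right) \left(-7\right) \left(-4\right) = 21 \left(-4\right) = -84$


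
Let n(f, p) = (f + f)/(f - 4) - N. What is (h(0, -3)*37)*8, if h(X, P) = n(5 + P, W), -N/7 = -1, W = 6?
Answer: -2664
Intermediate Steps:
N = 7 (N = -7*(-1) = 7)
n(f, p) = -7 + 2*f/(-4 + f) (n(f, p) = (f + f)/(f - 4) - 1*7 = (2*f)/(-4 + f) - 7 = 2*f/(-4 + f) - 7 = -7 + 2*f/(-4 + f))
h(X, P) = (3 - 5*P)/(1 + P) (h(X, P) = (28 - 5*(5 + P))/(-4 + (5 + P)) = (28 + (-25 - 5*P))/(1 + P) = (3 - 5*P)/(1 + P))
(h(0, -3)*37)*8 = (((3 - 5*(-3))/(1 - 3))*37)*8 = (((3 + 15)/(-2))*37)*8 = (-1/2*18*37)*8 = -9*37*8 = -333*8 = -2664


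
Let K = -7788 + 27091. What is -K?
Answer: -19303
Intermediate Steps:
K = 19303
-K = -1*19303 = -19303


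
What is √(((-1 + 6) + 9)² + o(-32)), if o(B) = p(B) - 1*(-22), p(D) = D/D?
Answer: √219 ≈ 14.799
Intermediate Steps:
p(D) = 1
o(B) = 23 (o(B) = 1 - 1*(-22) = 1 + 22 = 23)
√(((-1 + 6) + 9)² + o(-32)) = √(((-1 + 6) + 9)² + 23) = √((5 + 9)² + 23) = √(14² + 23) = √(196 + 23) = √219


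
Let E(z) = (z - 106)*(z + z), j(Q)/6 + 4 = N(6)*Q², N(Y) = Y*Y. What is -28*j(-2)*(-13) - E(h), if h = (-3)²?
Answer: 307506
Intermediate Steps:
N(Y) = Y²
j(Q) = -24 + 216*Q² (j(Q) = -24 + 6*(6²*Q²) = -24 + 6*(36*Q²) = -24 + 216*Q²)
h = 9
E(z) = 2*z*(-106 + z) (E(z) = (-106 + z)*(2*z) = 2*z*(-106 + z))
-28*j(-2)*(-13) - E(h) = -28*(-24 + 216*(-2)²)*(-13) - 2*9*(-106 + 9) = -28*(-24 + 216*4)*(-13) - 2*9*(-97) = -28*(-24 + 864)*(-13) - 1*(-1746) = -28*840*(-13) + 1746 = -23520*(-13) + 1746 = 305760 + 1746 = 307506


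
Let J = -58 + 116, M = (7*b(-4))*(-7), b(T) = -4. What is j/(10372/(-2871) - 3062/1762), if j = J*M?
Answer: -4107666024/1933319 ≈ -2124.7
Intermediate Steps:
M = 196 (M = (7*(-4))*(-7) = -28*(-7) = 196)
J = 58
j = 11368 (j = 58*196 = 11368)
j/(10372/(-2871) - 3062/1762) = 11368/(10372/(-2871) - 3062/1762) = 11368/(10372*(-1/2871) - 3062*1/1762) = 11368/(-10372/2871 - 1531/881) = 11368/(-13533233/2529351) = 11368*(-2529351/13533233) = -4107666024/1933319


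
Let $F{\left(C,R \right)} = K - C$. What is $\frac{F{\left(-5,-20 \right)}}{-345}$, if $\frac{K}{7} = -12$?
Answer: $\frac{79}{345} \approx 0.22899$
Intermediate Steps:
$K = -84$ ($K = 7 \left(-12\right) = -84$)
$F{\left(C,R \right)} = -84 - C$
$\frac{F{\left(-5,-20 \right)}}{-345} = \frac{-84 - -5}{-345} = \left(-84 + 5\right) \left(- \frac{1}{345}\right) = \left(-79\right) \left(- \frac{1}{345}\right) = \frac{79}{345}$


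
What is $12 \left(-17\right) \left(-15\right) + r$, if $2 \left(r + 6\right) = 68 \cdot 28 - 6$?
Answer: $4003$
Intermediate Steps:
$r = 943$ ($r = -6 + \frac{68 \cdot 28 - 6}{2} = -6 + \frac{1904 - 6}{2} = -6 + \frac{1}{2} \cdot 1898 = -6 + 949 = 943$)
$12 \left(-17\right) \left(-15\right) + r = 12 \left(-17\right) \left(-15\right) + 943 = \left(-204\right) \left(-15\right) + 943 = 3060 + 943 = 4003$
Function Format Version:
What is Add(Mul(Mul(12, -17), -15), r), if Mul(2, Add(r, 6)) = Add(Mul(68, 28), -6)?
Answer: 4003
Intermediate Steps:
r = 943 (r = Add(-6, Mul(Rational(1, 2), Add(Mul(68, 28), -6))) = Add(-6, Mul(Rational(1, 2), Add(1904, -6))) = Add(-6, Mul(Rational(1, 2), 1898)) = Add(-6, 949) = 943)
Add(Mul(Mul(12, -17), -15), r) = Add(Mul(Mul(12, -17), -15), 943) = Add(Mul(-204, -15), 943) = Add(3060, 943) = 4003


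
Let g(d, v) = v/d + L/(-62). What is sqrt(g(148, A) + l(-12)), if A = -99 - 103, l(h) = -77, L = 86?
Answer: I*sqrt(419689594)/2294 ≈ 8.9304*I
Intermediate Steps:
A = -202
g(d, v) = -43/31 + v/d (g(d, v) = v/d + 86/(-62) = v/d + 86*(-1/62) = v/d - 43/31 = -43/31 + v/d)
sqrt(g(148, A) + l(-12)) = sqrt((-43/31 - 202/148) - 77) = sqrt((-43/31 - 202*1/148) - 77) = sqrt((-43/31 - 101/74) - 77) = sqrt(-6313/2294 - 77) = sqrt(-182951/2294) = I*sqrt(419689594)/2294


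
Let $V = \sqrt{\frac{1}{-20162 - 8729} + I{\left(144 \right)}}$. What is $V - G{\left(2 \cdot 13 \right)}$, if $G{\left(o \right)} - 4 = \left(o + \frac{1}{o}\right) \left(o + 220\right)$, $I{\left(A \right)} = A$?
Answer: $- \frac{83323}{13} + \frac{\sqrt{120195313973}}{28891} \approx -6397.5$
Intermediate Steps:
$V = \frac{\sqrt{120195313973}}{28891}$ ($V = \sqrt{\frac{1}{-20162 - 8729} + 144} = \sqrt{\frac{1}{-28891} + 144} = \sqrt{- \frac{1}{28891} + 144} = \sqrt{\frac{4160303}{28891}} = \frac{\sqrt{120195313973}}{28891} \approx 12.0$)
$G{\left(o \right)} = 4 + \left(220 + o\right) \left(o + \frac{1}{o}\right)$ ($G{\left(o \right)} = 4 + \left(o + \frac{1}{o}\right) \left(o + 220\right) = 4 + \left(o + \frac{1}{o}\right) \left(220 + o\right) = 4 + \left(220 + o\right) \left(o + \frac{1}{o}\right)$)
$V - G{\left(2 \cdot 13 \right)} = \frac{\sqrt{120195313973}}{28891} - \left(5 + \left(2 \cdot 13\right)^{2} + 220 \cdot 2 \cdot 13 + \frac{220}{2 \cdot 13}\right) = \frac{\sqrt{120195313973}}{28891} - \left(5 + 26^{2} + 220 \cdot 26 + \frac{220}{26}\right) = \frac{\sqrt{120195313973}}{28891} - \left(5 + 676 + 5720 + 220 \cdot \frac{1}{26}\right) = \frac{\sqrt{120195313973}}{28891} - \left(5 + 676 + 5720 + \frac{110}{13}\right) = \frac{\sqrt{120195313973}}{28891} - \frac{83323}{13} = - \frac{83323}{13} + \frac{\sqrt{120195313973}}{28891}$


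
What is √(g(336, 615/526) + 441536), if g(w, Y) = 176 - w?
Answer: 4*√27586 ≈ 664.36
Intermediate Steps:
√(g(336, 615/526) + 441536) = √((176 - 1*336) + 441536) = √((176 - 336) + 441536) = √(-160 + 441536) = √441376 = 4*√27586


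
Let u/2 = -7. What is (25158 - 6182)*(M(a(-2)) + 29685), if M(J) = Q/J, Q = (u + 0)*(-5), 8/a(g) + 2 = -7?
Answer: 561808200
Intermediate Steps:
u = -14 (u = 2*(-7) = -14)
a(g) = -8/9 (a(g) = 8/(-2 - 7) = 8/(-9) = 8*(-⅑) = -8/9)
Q = 70 (Q = (-14 + 0)*(-5) = -14*(-5) = 70)
M(J) = 70/J
(25158 - 6182)*(M(a(-2)) + 29685) = (25158 - 6182)*(70/(-8/9) + 29685) = 18976*(70*(-9/8) + 29685) = 18976*(-315/4 + 29685) = 18976*(118425/4) = 561808200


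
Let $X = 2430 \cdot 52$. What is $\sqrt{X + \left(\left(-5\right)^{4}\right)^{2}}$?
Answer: $\sqrt{516985} \approx 719.02$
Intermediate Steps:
$X = 126360$
$\sqrt{X + \left(\left(-5\right)^{4}\right)^{2}} = \sqrt{126360 + \left(\left(-5\right)^{4}\right)^{2}} = \sqrt{126360 + 625^{2}} = \sqrt{126360 + 390625} = \sqrt{516985}$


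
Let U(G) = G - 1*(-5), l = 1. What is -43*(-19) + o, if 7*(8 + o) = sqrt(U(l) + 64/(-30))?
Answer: 809 + sqrt(870)/105 ≈ 809.28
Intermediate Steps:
U(G) = 5 + G (U(G) = G + 5 = 5 + G)
o = -8 + sqrt(870)/105 (o = -8 + sqrt((5 + 1) + 64/(-30))/7 = -8 + sqrt(6 + 64*(-1/30))/7 = -8 + sqrt(6 - 32/15)/7 = -8 + sqrt(58/15)/7 = -8 + (sqrt(870)/15)/7 = -8 + sqrt(870)/105 ≈ -7.7191)
-43*(-19) + o = -43*(-19) + (-8 + sqrt(870)/105) = 817 + (-8 + sqrt(870)/105) = 809 + sqrt(870)/105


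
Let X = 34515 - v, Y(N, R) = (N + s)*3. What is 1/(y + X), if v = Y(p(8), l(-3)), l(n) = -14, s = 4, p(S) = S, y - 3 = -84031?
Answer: -1/49549 ≈ -2.0182e-5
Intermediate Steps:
y = -84028 (y = 3 - 84031 = -84028)
Y(N, R) = 12 + 3*N (Y(N, R) = (N + 4)*3 = (4 + N)*3 = 12 + 3*N)
v = 36 (v = 12 + 3*8 = 12 + 24 = 36)
X = 34479 (X = 34515 - 1*36 = 34515 - 36 = 34479)
1/(y + X) = 1/(-84028 + 34479) = 1/(-49549) = -1/49549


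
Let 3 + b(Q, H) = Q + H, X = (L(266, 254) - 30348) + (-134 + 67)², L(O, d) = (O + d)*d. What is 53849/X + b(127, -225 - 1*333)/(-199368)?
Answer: 1796977891/3529511388 ≈ 0.50913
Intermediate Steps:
L(O, d) = d*(O + d)
X = 106221 (X = (254*(266 + 254) - 30348) + (-134 + 67)² = (254*520 - 30348) + (-67)² = (132080 - 30348) + 4489 = 101732 + 4489 = 106221)
b(Q, H) = -3 + H + Q (b(Q, H) = -3 + (Q + H) = -3 + (H + Q) = -3 + H + Q)
53849/X + b(127, -225 - 1*333)/(-199368) = 53849/106221 + (-3 + (-225 - 1*333) + 127)/(-199368) = 53849*(1/106221) + (-3 + (-225 - 333) + 127)*(-1/199368) = 53849/106221 + (-3 - 558 + 127)*(-1/199368) = 53849/106221 - 434*(-1/199368) = 53849/106221 + 217/99684 = 1796977891/3529511388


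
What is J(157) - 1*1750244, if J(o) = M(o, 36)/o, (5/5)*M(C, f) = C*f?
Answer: -1750208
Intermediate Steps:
M(C, f) = C*f
J(o) = 36 (J(o) = (o*36)/o = (36*o)/o = 36)
J(157) - 1*1750244 = 36 - 1*1750244 = 36 - 1750244 = -1750208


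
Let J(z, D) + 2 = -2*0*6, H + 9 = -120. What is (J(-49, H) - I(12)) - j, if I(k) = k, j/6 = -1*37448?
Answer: 224674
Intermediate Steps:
H = -129 (H = -9 - 120 = -129)
J(z, D) = -2 (J(z, D) = -2 - 2*0*6 = -2 + 0*6 = -2 + 0 = -2)
j = -224688 (j = 6*(-1*37448) = 6*(-37448) = -224688)
(J(-49, H) - I(12)) - j = (-2 - 1*12) - 1*(-224688) = (-2 - 12) + 224688 = -14 + 224688 = 224674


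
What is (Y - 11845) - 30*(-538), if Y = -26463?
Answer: -22168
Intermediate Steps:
(Y - 11845) - 30*(-538) = (-26463 - 11845) - 30*(-538) = -38308 + 16140 = -22168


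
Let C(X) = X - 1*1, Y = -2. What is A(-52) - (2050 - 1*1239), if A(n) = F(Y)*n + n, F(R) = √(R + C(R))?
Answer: -863 - 52*I*√5 ≈ -863.0 - 116.28*I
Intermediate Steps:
C(X) = -1 + X (C(X) = X - 1 = -1 + X)
F(R) = √(-1 + 2*R) (F(R) = √(R + (-1 + R)) = √(-1 + 2*R))
A(n) = n + I*n*√5 (A(n) = √(-1 + 2*(-2))*n + n = √(-1 - 4)*n + n = √(-5)*n + n = (I*√5)*n + n = I*n*√5 + n = n + I*n*√5)
A(-52) - (2050 - 1*1239) = -52*(1 + I*√5) - (2050 - 1*1239) = (-52 - 52*I*√5) - (2050 - 1239) = (-52 - 52*I*√5) - 1*811 = (-52 - 52*I*√5) - 811 = -863 - 52*I*√5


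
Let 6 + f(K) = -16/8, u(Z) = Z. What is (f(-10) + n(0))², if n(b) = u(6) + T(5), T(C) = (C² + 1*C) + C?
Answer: 1089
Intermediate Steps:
f(K) = -8 (f(K) = -6 - 16/8 = -6 - 16*⅛ = -6 - 2 = -8)
T(C) = C² + 2*C (T(C) = (C² + C) + C = (C + C²) + C = C² + 2*C)
n(b) = 41 (n(b) = 6 + 5*(2 + 5) = 6 + 5*7 = 6 + 35 = 41)
(f(-10) + n(0))² = (-8 + 41)² = 33² = 1089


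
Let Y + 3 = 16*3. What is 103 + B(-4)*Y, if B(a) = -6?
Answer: -167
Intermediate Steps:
Y = 45 (Y = -3 + 16*3 = -3 + 48 = 45)
103 + B(-4)*Y = 103 - 6*45 = 103 - 270 = -167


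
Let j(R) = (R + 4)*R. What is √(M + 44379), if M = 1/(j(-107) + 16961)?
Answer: √34748416374778/27982 ≈ 210.66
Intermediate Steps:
j(R) = R*(4 + R) (j(R) = (4 + R)*R = R*(4 + R))
M = 1/27982 (M = 1/(-107*(4 - 107) + 16961) = 1/(-107*(-103) + 16961) = 1/(11021 + 16961) = 1/27982 ≈ 3.5737e-5)
√(M + 44379) = √(1/27982 + 44379) = √(1241813179/27982) = √34748416374778/27982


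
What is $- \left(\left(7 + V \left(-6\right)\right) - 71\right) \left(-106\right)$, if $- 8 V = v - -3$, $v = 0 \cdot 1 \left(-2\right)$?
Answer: $- \frac{13091}{2} \approx -6545.5$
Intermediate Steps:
$v = 0$ ($v = 0 \left(-2\right) = 0$)
$V = - \frac{3}{8}$ ($V = - \frac{0 - -3}{8} = - \frac{0 + 3}{8} = \left(- \frac{1}{8}\right) 3 = - \frac{3}{8} \approx -0.375$)
$- \left(\left(7 + V \left(-6\right)\right) - 71\right) \left(-106\right) = - \left(\left(7 - - \frac{9}{4}\right) - 71\right) \left(-106\right) = - \left(\left(7 + \frac{9}{4}\right) - 71\right) \left(-106\right) = - \left(\frac{37}{4} - 71\right) \left(-106\right) = - \frac{\left(-247\right) \left(-106\right)}{4} = \left(-1\right) \frac{13091}{2} = - \frac{13091}{2}$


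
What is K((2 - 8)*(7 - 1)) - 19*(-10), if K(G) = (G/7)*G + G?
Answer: 2374/7 ≈ 339.14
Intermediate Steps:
K(G) = G + G²/7 (K(G) = (G*(⅐))*G + G = (G/7)*G + G = G²/7 + G = G + G²/7)
K((2 - 8)*(7 - 1)) - 19*(-10) = ((2 - 8)*(7 - 1))*(7 + (2 - 8)*(7 - 1))/7 - 19*(-10) = (-6*6)*(7 - 6*6)/7 + 190 = (⅐)*(-36)*(7 - 36) + 190 = (⅐)*(-36)*(-29) + 190 = 1044/7 + 190 = 2374/7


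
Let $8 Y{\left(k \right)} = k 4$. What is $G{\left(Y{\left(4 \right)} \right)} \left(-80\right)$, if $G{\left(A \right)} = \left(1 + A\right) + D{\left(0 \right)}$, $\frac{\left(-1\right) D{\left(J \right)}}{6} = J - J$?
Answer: $-240$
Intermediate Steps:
$Y{\left(k \right)} = \frac{k}{2}$ ($Y{\left(k \right)} = \frac{k 4}{8} = \frac{4 k}{8} = \frac{k}{2}$)
$D{\left(J \right)} = 0$ ($D{\left(J \right)} = - 6 \left(J - J\right) = \left(-6\right) 0 = 0$)
$G{\left(A \right)} = 1 + A$ ($G{\left(A \right)} = \left(1 + A\right) + 0 = 1 + A$)
$G{\left(Y{\left(4 \right)} \right)} \left(-80\right) = \left(1 + \frac{1}{2} \cdot 4\right) \left(-80\right) = \left(1 + 2\right) \left(-80\right) = 3 \left(-80\right) = -240$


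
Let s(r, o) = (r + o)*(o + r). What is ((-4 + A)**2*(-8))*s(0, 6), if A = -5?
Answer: -23328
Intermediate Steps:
s(r, o) = (o + r)**2 (s(r, o) = (o + r)*(o + r) = (o + r)**2)
((-4 + A)**2*(-8))*s(0, 6) = ((-4 - 5)**2*(-8))*(6 + 0)**2 = ((-9)**2*(-8))*6**2 = (81*(-8))*36 = -648*36 = -23328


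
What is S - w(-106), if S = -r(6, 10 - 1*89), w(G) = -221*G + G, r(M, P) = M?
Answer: -23326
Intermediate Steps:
w(G) = -220*G
S = -6 (S = -1*6 = -6)
S - w(-106) = -6 - (-220)*(-106) = -6 - 1*23320 = -6 - 23320 = -23326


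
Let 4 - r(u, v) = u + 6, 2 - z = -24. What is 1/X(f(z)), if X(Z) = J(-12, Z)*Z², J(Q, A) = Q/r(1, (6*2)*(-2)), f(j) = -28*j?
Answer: 1/2119936 ≈ 4.7171e-7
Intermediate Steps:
z = 26 (z = 2 - 1*(-24) = 2 + 24 = 26)
r(u, v) = -2 - u (r(u, v) = 4 - (u + 6) = 4 - (6 + u) = 4 + (-6 - u) = -2 - u)
J(Q, A) = -Q/3 (J(Q, A) = Q/(-2 - 1*1) = Q/(-2 - 1) = Q/(-3) = Q*(-⅓) = -Q/3)
X(Z) = 4*Z² (X(Z) = (-⅓*(-12))*Z² = 4*Z²)
1/X(f(z)) = 1/(4*(-28*26)²) = 1/(4*(-728)²) = 1/(4*529984) = 1/2119936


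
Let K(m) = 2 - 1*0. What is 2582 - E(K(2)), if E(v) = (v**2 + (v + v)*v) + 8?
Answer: 2562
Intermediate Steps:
K(m) = 2 (K(m) = 2 + 0 = 2)
E(v) = 8 + 3*v**2 (E(v) = (v**2 + (2*v)*v) + 8 = (v**2 + 2*v**2) + 8 = 3*v**2 + 8 = 8 + 3*v**2)
2582 - E(K(2)) = 2582 - (8 + 3*2**2) = 2582 - (8 + 3*4) = 2582 - (8 + 12) = 2582 - 1*20 = 2582 - 20 = 2562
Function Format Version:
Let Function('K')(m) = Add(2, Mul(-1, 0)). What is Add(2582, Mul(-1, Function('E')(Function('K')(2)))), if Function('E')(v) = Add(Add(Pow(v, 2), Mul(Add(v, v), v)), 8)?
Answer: 2562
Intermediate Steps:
Function('K')(m) = 2 (Function('K')(m) = Add(2, 0) = 2)
Function('E')(v) = Add(8, Mul(3, Pow(v, 2))) (Function('E')(v) = Add(Add(Pow(v, 2), Mul(Mul(2, v), v)), 8) = Add(Add(Pow(v, 2), Mul(2, Pow(v, 2))), 8) = Add(Mul(3, Pow(v, 2)), 8) = Add(8, Mul(3, Pow(v, 2))))
Add(2582, Mul(-1, Function('E')(Function('K')(2)))) = Add(2582, Mul(-1, Add(8, Mul(3, Pow(2, 2))))) = Add(2582, Mul(-1, Add(8, Mul(3, 4)))) = Add(2582, Mul(-1, Add(8, 12))) = Add(2582, Mul(-1, 20)) = Add(2582, -20) = 2562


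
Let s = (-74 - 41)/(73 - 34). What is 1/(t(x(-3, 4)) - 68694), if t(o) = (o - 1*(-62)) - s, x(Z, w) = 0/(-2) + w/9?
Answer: -117/8029547 ≈ -1.4571e-5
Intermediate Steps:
x(Z, w) = w/9 (x(Z, w) = 0*(-½) + w*(⅑) = 0 + w/9 = w/9)
s = -115/39 ≈ -2.9487
t(o) = 2533/39 + o (t(o) = (o - 1*(-62)) - 1*(-115/39) = (o + 62) + 115/39 = (62 + o) + 115/39 = 2533/39 + o)
1/(t(x(-3, 4)) - 68694) = 1/((2533/39 + (⅑)*4) - 68694) = 1/((2533/39 + 4/9) - 68694) = 1/(7651/117 - 68694) = 1/(-8029547/117) = -117/8029547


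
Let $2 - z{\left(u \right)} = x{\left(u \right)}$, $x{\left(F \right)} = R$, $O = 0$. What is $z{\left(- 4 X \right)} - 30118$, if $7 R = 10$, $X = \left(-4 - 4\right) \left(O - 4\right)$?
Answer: $- \frac{210822}{7} \approx -30117.0$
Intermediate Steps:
$X = 32$ ($X = \left(-4 - 4\right) \left(0 - 4\right) = \left(-8\right) \left(-4\right) = 32$)
$R = \frac{10}{7}$ ($R = \frac{1}{7} \cdot 10 = \frac{10}{7} \approx 1.4286$)
$x{\left(F \right)} = \frac{10}{7}$
$z{\left(u \right)} = \frac{4}{7}$ ($z{\left(u \right)} = 2 - \frac{10}{7} = \frac{4}{7}$)
$z{\left(- 4 X \right)} - 30118 = \frac{4}{7} - 30118 = - \frac{210822}{7}$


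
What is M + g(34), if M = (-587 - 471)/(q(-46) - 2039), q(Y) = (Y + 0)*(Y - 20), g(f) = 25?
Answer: 23867/997 ≈ 23.939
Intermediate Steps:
q(Y) = Y*(-20 + Y)
M = -1058/997 (M = (-587 - 471)/(-46*(-20 - 46) - 2039) = -1058/(-46*(-66) - 2039) = -1058/(3036 - 2039) = -1058/997 ≈ -1.0612)
M + g(34) = -1058/997 + 25 = 23867/997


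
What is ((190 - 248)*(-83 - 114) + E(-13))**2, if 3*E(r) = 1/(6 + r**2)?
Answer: 35983813819801/275625 ≈ 1.3055e+8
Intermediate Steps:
E(r) = 1/(3*(6 + r**2))
((190 - 248)*(-83 - 114) + E(-13))**2 = ((190 - 248)*(-83 - 114) + 1/(3*(6 + (-13)**2)))**2 = (-58*(-197) + 1/(3*(6 + 169)))**2 = (11426 + (1/3)/175)**2 = (11426 + (1/3)*(1/175))**2 = (11426 + 1/525)**2 = (5998651/525)**2 = 35983813819801/275625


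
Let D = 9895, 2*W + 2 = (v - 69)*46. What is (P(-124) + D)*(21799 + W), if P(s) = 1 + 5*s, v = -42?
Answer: 178516620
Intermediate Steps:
W = -2554 (W = -1 + ((-42 - 69)*46)/2 = -1 + (-111*46)/2 = -1 + (½)*(-5106) = -1 - 2553 = -2554)
(P(-124) + D)*(21799 + W) = ((1 + 5*(-124)) + 9895)*(21799 - 2554) = ((1 - 620) + 9895)*19245 = (-619 + 9895)*19245 = 9276*19245 = 178516620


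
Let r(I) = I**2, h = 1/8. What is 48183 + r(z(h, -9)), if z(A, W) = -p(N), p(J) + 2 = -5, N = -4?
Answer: 48232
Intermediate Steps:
p(J) = -7 (p(J) = -2 - 5 = -7)
h = 1/8 ≈ 0.12500
z(A, W) = 7 (z(A, W) = -1*(-7) = 7)
48183 + r(z(h, -9)) = 48183 + 7**2 = 48183 + 49 = 48232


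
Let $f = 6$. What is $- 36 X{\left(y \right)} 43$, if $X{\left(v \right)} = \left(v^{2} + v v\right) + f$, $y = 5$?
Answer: $-86688$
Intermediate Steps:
$X{\left(v \right)} = 6 + 2 v^{2}$ ($X{\left(v \right)} = \left(v^{2} + v v\right) + 6 = \left(v^{2} + v^{2}\right) + 6 = 2 v^{2} + 6 = 6 + 2 v^{2}$)
$- 36 X{\left(y \right)} 43 = - 36 \left(6 + 2 \cdot 5^{2}\right) 43 = - 36 \left(6 + 2 \cdot 25\right) 43 = - 36 \left(6 + 50\right) 43 = \left(-36\right) 56 \cdot 43 = \left(-2016\right) 43 = -86688$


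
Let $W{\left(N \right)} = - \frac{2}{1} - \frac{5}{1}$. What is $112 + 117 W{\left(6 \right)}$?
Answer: $-707$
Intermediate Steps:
$W{\left(N \right)} = -7$ ($W{\left(N \right)} = \left(-2\right) 1 - 5 = -2 - 5 = -7$)
$112 + 117 W{\left(6 \right)} = 112 + 117 \left(-7\right) = 112 - 819 = -707$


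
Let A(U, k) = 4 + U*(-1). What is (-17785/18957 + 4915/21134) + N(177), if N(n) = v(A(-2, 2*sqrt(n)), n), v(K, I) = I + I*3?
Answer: 283368469969/400637238 ≈ 707.29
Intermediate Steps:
A(U, k) = 4 - U
v(K, I) = 4*I (v(K, I) = I + 3*I = 4*I)
N(n) = 4*n
(-17785/18957 + 4915/21134) + N(177) = (-17785/18957 + 4915/21134) + 4*177 = (-17785*1/18957 + 4915*(1/21134)) + 708 = (-17785/18957 + 4915/21134) + 708 = -282694535/400637238 + 708 = 283368469969/400637238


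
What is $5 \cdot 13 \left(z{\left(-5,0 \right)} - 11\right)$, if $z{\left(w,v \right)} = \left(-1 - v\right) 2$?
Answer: $-845$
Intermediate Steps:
$z{\left(w,v \right)} = -2 - 2 v$
$5 \cdot 13 \left(z{\left(-5,0 \right)} - 11\right) = 5 \cdot 13 \left(\left(-2 - 0\right) - 11\right) = 5 \cdot 13 \left(\left(-2 + 0\right) - 11\right) = 5 \cdot 13 \left(-2 - 11\right) = 5 \cdot 13 \left(-13\right) = 5 \left(-169\right) = -845$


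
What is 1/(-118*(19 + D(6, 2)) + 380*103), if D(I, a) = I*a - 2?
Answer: 1/35718 ≈ 2.7997e-5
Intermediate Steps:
D(I, a) = -2 + I*a
1/(-118*(19 + D(6, 2)) + 380*103) = 1/(-118*(19 + (-2 + 6*2)) + 380*103) = 1/(-118*(19 + (-2 + 12)) + 39140) = 1/(-118*(19 + 10) + 39140) = 1/(-118*29 + 39140) = 1/(-3422 + 39140) = 1/35718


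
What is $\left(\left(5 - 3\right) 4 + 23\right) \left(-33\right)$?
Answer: $-1023$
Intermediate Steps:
$\left(\left(5 - 3\right) 4 + 23\right) \left(-33\right) = \left(2 \cdot 4 + 23\right) \left(-33\right) = \left(8 + 23\right) \left(-33\right) = 31 \left(-33\right) = -1023$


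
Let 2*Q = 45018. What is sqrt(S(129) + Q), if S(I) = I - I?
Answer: 3*sqrt(2501) ≈ 150.03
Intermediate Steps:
S(I) = 0
Q = 22509 (Q = (1/2)*45018 = 22509)
sqrt(S(129) + Q) = sqrt(0 + 22509) = sqrt(22509) = 3*sqrt(2501)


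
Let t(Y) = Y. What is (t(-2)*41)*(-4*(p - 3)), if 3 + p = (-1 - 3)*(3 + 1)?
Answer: -7216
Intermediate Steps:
p = -19 (p = -3 + (-1 - 3)*(3 + 1) = -3 - 4*4 = -3 - 16 = -19)
(t(-2)*41)*(-4*(p - 3)) = (-2*41)*(-4*(-19 - 3)) = -(-328)*(-22) = -82*88 = -7216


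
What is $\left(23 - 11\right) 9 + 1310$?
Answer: $1418$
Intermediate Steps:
$\left(23 - 11\right) 9 + 1310 = 12 \cdot 9 + 1310 = 108 + 1310 = 1418$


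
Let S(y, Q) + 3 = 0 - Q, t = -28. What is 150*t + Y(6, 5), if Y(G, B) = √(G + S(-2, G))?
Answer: -4200 + I*√3 ≈ -4200.0 + 1.732*I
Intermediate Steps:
S(y, Q) = -3 - Q (S(y, Q) = -3 + (0 - Q) = -3 - Q)
Y(G, B) = I*√3 (Y(G, B) = √(G + (-3 - G)) = √(-3) = I*√3)
150*t + Y(6, 5) = 150*(-28) + I*√3 = -4200 + I*√3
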